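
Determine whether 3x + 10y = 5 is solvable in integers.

Step 1: Compute gcd(3, 10).
gcd(3, 10) = 1

Step 2: Check divisibility.
Does 1 divide 5? 5 = 1 x 5, so yes.

By the theorem on linear Diophantine equations, 3x + 10y = 5 has integer solutions if and only if gcd(3, 10) divides 5. Since 1 | 5, solutions exist.

Yes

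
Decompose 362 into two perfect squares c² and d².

We need to find integers c, d > 0 such that c² + d² = 362.
Trying c = 1: d² = 362 - 1² = 362 - 1 = 361
d = 19
Check: 1² + 19² = 1 + 361 = 362 ✓

362 = 1² + 19²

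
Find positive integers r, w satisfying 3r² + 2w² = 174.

Try small values of r and check whether (174 - 3r²)/2 is a perfect square.
r = 2: 3·2² = 12, so 2w² = 174 - 12 = 162, giving w² = 81, w = 9.
Check: 3·2² + 2·9² = 12 + 162 = 174 ✓

r = 2, w = 9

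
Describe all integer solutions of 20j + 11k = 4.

Step 1: Compute gcd(20, 11) = 1.
Since 1 divides 4, solutions exist.

Step 2: Find a particular solution using extended Euclidean algorithm.
We get j₀ = 20, k₀ = -36.
Check: 20*20 + 11*-36 = 4 = 4 ✓

Step 3: Write the general solution.
j = 20 + (11/1)t = 20 + 11t
k = -36 - (20/1)t = -36 - 20t
for any integer t.

j = 20 + 11t, k = -36 - 20t for integer t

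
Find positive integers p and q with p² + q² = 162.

We need to find integers p, q > 0 such that p² + q² = 162.
Trying p = 9: q² = 162 - 9² = 162 - 81 = 81
q = 9
Check: 9² + 9² = 81 + 81 = 162 ✓

162 = 9² + 9²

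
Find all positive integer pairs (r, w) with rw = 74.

The positive divisors of 74 are: 1, 2, 37, 74.
Each divisor d gives the pair (d, 74/d):
(1, 74), (2, 37), (37, 2), (74, 1)

(1, 74), (2, 37), (37, 2), (74, 1)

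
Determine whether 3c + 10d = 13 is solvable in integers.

Step 1: Compute gcd(3, 10).
gcd(3, 10) = 1

Step 2: Check divisibility.
Does 1 divide 13? 13 = 1 x 13, so yes.

By the theorem on linear Diophantine equations, 3c + 10d = 13 has integer solutions if and only if gcd(3, 10) divides 13. Since 1 | 13, solutions exist.

Yes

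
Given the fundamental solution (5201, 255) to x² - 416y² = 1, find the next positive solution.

Solutions to x² - Dy² = 1 are generated by powers of (x₀ + y₀√D).
The next solution satisfies x₁ + y₁√416 = (x₀ + y₀√416)², giving:
x₁ = x₀² + 416y₀² = 5201² + 416·255² = 27050401 + 27050400 = 54100801
y₁ = 2x₀y₀ = 2·5201·255 = 2652510

Verify: 54100801² - 416·2652510² = 2926896668841601 - 2926896668841600 = 1 ✓

x = 54100801, y = 2652510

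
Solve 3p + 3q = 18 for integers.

Step 1: Check solvability.
gcd(3, 3) = 3
Since 3 divides 18, solutions exist.

Step 2: Apply extended Euclidean algorithm to find gcd.
We find integers such that 3*x0 + 3*y0 = 3

Step 3: Scale the particular solution.
Multiply by 18/3 = 6:
p = 0, q = 6

Step 4: Verify.
3*(0) + 3*(6) = 18 = 18 ✓

p = 0, q = 6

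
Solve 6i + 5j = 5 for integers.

Step 1: Check solvability.
gcd(6, 5) = 1
Since 1 divides 5, solutions exist.

Step 2: Apply extended Euclidean algorithm to find gcd.
We find integers such that 6*x0 + 5*y0 = 1

Step 3: Scale the particular solution.
Multiply by 5/1 = 5:
i = 5, j = -5

Step 4: Verify.
6*(5) + 5*(-5) = 5 = 5 ✓

i = 5, j = -5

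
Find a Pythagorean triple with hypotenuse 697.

We need a² + b² = 697² = 485809.
Trying: 455² + 528² = 207025 + 278784 = 485809 ✓

(455, 528, 697)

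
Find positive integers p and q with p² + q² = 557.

We need to find integers p, q > 0 such that p² + q² = 557.
Trying p = 14: q² = 557 - 14² = 557 - 196 = 361
q = 19
Check: 14² + 19² = 196 + 361 = 557 ✓

557 = 14² + 19²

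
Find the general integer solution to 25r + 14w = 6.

Step 1: Compute gcd(25, 14) = 1.
Since 1 divides 6, solutions exist.

Step 2: Find a particular solution using extended Euclidean algorithm.
We get r₀ = -30, w₀ = 54.
Check: 25*-30 + 14*54 = 6 = 6 ✓

Step 3: Write the general solution.
r = -30 + (14/1)t = -30 + 14t
w = 54 - (25/1)t = 54 - 25t
for any integer t.

r = -30 + 14t, w = 54 - 25t for integer t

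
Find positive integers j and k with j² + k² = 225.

We need to find integers j, k > 0 such that j² + k² = 225.
Trying j = 9: k² = 225 - 9² = 225 - 81 = 144
k = 12
Check: 9² + 12² = 81 + 144 = 225 ✓

225 = 9² + 12²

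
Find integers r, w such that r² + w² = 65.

We need to find integers r, w > 0 such that r² + w² = 65.
Trying r = 1: w² = 65 - 1² = 65 - 1 = 64
w = 8
Check: 1² + 8² = 1 + 64 = 65 ✓

65 = 1² + 8²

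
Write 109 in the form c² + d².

We need to find integers c, d > 0 such that c² + d² = 109.
Trying c = 3: d² = 109 - 3² = 109 - 9 = 100
d = 10
Check: 3² + 10² = 9 + 100 = 109 ✓

109 = 3² + 10²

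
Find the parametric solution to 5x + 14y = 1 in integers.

Step 1: Compute gcd(5, 14) = 1.
Since 1 divides 1, solutions exist.

Step 2: Find a particular solution using extended Euclidean algorithm.
We get x₀ = 3, y₀ = -1.
Check: 5*3 + 14*-1 = 1 = 1 ✓

Step 3: Write the general solution.
x = 3 + (14/1)t = 3 + 14t
y = -1 - (5/1)t = -1 - 5t
for any integer t.

x = 3 + 14t, y = -1 - 5t for integer t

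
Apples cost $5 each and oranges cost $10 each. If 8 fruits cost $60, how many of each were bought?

Let a = apples, o = oranges.
a + o = 8
5a + 10o = 60
Substitute o = 8 - a:
5a + 10(8 - a) = 60
(5 - 10)a = 60 - 80
-5a = -20
a = 4, o = 8 - 4 = 4

Apples: 4, Oranges: 4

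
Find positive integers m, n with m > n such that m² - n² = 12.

Factor: m² - n² = (m+n)(m-n) = 12.
We need two factors of 12 with the same parity.
Use m+n = 6 and m-n = 2 (product 6·2 = 12).
Adding: 2m = 8, so m = 4.
Subtracting: 2n = 4, so n = 2.
Check: 4² - 2² = 16 - 4 = 12 ✓

m = 4, n = 2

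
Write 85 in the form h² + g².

We need to find integers h, g > 0 such that h² + g² = 85.
Trying h = 2: g² = 85 - 2² = 85 - 4 = 81
g = 9
Check: 2² + 9² = 4 + 81 = 85 ✓

85 = 2² + 9²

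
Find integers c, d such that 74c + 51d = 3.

Step 1: Check solvability.
gcd(74, 51) = 1
Since 1 divides 3, solutions exist.

Step 2: Apply extended Euclidean algorithm to find gcd.
We find integers such that 74*x0 + 51*y0 = 1

Step 3: Scale the particular solution.
Multiply by 3/1 = 3:
c = 60, d = -87

Step 4: Verify.
74*(60) + 51*(-87) = 3 = 3 ✓

c = 60, d = -87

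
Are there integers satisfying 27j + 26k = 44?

Step 1: Compute gcd(27, 26).
gcd(27, 26) = 1

Step 2: Check divisibility.
Does 1 divide 44? 44 = 1 x 44, so yes.

By the theorem on linear Diophantine equations, 27j + 26k = 44 has integer solutions if and only if gcd(27, 26) divides 44. Since 1 | 44, solutions exist.

Yes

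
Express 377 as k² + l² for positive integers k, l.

We need to find integers k, l > 0 such that k² + l² = 377.
Trying k = 4: l² = 377 - 4² = 377 - 16 = 361
l = 19
Check: 4² + 19² = 16 + 361 = 377 ✓

377 = 4² + 19²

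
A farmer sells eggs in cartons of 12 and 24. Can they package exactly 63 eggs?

We need non-negative a, b with 12a + 24b = 63.
gcd(12, 24) = 12, and 12 does not divide 63.
No integer solutions exist.

No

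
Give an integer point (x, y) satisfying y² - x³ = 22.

Try small integer x values and check whether x³ + 22 is a perfect square.
x = 3: x³ + 22 = 3³ + 22 = 27 + 22 = 49
Is 49 a perfect square? 7² = 49 ✓
So (x, y) = (3, -7) is a solution.

x = 3, y = -7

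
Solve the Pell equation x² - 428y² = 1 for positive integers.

We seek the smallest positive integers (x, y) with x² - 428y² = 1, i.e., x² = 428y² + 1.
Try successive y values:
y = 1: x² = 428·1² + 1 = 429, not a perfect square
y = 2: x² = 428·2² + 1 = 1713, not a perfect square
y = 3: x² = 428·3² + 1 = 3853, not a perfect square
... continuing the search (or via continued fractions) ...
y = 89466: x² = 428·89466² + 1 = 3425782686769, x = 1850887 ✓

Verify: 1850887² - 428·89466² = 3425782686769 - 3425782686768 = 1 ✓

x = 1850887, y = 89466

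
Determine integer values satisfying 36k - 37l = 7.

Step 1: Check solvability.
gcd(36, 37) = 1
Since 1 divides 7, solutions exist.

Step 2: Apply extended Euclidean algorithm to find gcd.
We find integers such that 36*x0 + 37*y0 = 1

Step 3: Scale the particular solution.
Multiply by 7/1 = 7:
k = -7, l = -7

Step 4: Verify.
36*(-7) - 37*(-7) = 7 = 7 ✓

k = -7, l = -7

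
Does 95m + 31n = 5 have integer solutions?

Step 1: Compute gcd(95, 31).
gcd(95, 31) = 1

Step 2: Check divisibility.
Does 1 divide 5? 5 = 1 x 5, so yes.

By the theorem on linear Diophantine equations, 95m + 31n = 5 has integer solutions if and only if gcd(95, 31) divides 5. Since 1 | 5, solutions exist.

Yes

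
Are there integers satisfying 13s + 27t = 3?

Step 1: Compute gcd(13, 27).
gcd(13, 27) = 1

Step 2: Check divisibility.
Does 1 divide 3? 3 = 1 x 3, so yes.

By the theorem on linear Diophantine equations, 13s + 27t = 3 has integer solutions if and only if gcd(13, 27) divides 3. Since 1 | 3, solutions exist.

Yes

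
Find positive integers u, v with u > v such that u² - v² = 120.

Factor: u² - v² = (u+v)(u-v) = 120.
We need two factors of 120 with the same parity.
Use u+v = 60 and u-v = 2 (product 60·2 = 120).
Adding: 2u = 62, so u = 31.
Subtracting: 2v = 58, so v = 29.
Check: 31² - 29² = 961 - 841 = 120 ✓

u = 31, v = 29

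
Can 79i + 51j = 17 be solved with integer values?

Step 1: Compute gcd(79, 51).
gcd(79, 51) = 1

Step 2: Check divisibility.
Does 1 divide 17? 17 = 1 x 17, so yes.

By the theorem on linear Diophantine equations, 79i + 51j = 17 has integer solutions if and only if gcd(79, 51) divides 17. Since 1 | 17, solutions exist.

Yes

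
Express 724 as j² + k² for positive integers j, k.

We need to find integers j, k > 0 such that j² + k² = 724.
Trying j = 18: k² = 724 - 18² = 724 - 324 = 400
k = 20
Check: 18² + 20² = 324 + 400 = 724 ✓

724 = 18² + 20²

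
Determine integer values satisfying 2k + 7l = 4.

Step 1: Check solvability.
gcd(2, 7) = 1
Since 1 divides 4, solutions exist.

Step 2: Apply extended Euclidean algorithm to find gcd.
We find integers such that 2*x0 + 7*y0 = 1

Step 3: Scale the particular solution.
Multiply by 4/1 = 4:
k = -12, l = 4

Step 4: Verify.
2*(-12) + 7*(4) = 4 = 4 ✓

k = -12, l = 4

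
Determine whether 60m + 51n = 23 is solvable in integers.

Step 1: Compute gcd(60, 51).
gcd(60, 51) = 3

Step 2: Check divisibility.
Does 3 divide 23? 23 = 3 x 7 + 2, so no.

By the theorem on linear Diophantine equations, 60m + 51n = 23 has integer solutions if and only if gcd(60, 51) divides 23. Since 3 does not divide 23, no solutions exist.

No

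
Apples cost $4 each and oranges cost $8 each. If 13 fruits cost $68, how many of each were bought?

Let a = apples, o = oranges.
a + o = 13
4a + 8o = 68
Substitute o = 13 - a:
4a + 8(13 - a) = 68
(4 - 8)a = 68 - 104
-4a = -36
a = 9, o = 13 - 9 = 4

Apples: 9, Oranges: 4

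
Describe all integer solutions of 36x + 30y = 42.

Step 1: Compute gcd(36, 30) = 6.
Since 6 divides 42, solutions exist.

Step 2: Find a particular solution using extended Euclidean algorithm.
We get x₀ = 7, y₀ = -7.
Check: 36*7 + 30*-7 = 42 = 42 ✓

Step 3: Write the general solution.
x = 7 + (30/6)t = 7 + 5t
y = -7 - (36/6)t = -7 - 6t
for any integer t.

x = 7 + 5t, y = -7 - 6t for integer t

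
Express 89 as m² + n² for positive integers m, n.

We need to find integers m, n > 0 such that m² + n² = 89.
Trying m = 5: n² = 89 - 5² = 89 - 25 = 64
n = 8
Check: 5² + 8² = 25 + 64 = 89 ✓

89 = 5² + 8²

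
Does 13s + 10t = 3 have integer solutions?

Step 1: Compute gcd(13, 10).
gcd(13, 10) = 1

Step 2: Check divisibility.
Does 1 divide 3? 3 = 1 x 3, so yes.

By the theorem on linear Diophantine equations, 13s + 10t = 3 has integer solutions if and only if gcd(13, 10) divides 3. Since 1 | 3, solutions exist.

Yes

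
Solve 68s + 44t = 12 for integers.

Step 1: Check solvability.
gcd(68, 44) = 4
Since 4 divides 12, solutions exist.

Step 2: Apply extended Euclidean algorithm to find gcd.
We find integers such that 68*x0 + 44*y0 = 4

Step 3: Scale the particular solution.
Multiply by 12/4 = 3:
s = 6, t = -9

Step 4: Verify.
68*(6) + 44*(-9) = 12 = 12 ✓

s = 6, t = -9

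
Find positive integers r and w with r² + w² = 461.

We need to find integers r, w > 0 such that r² + w² = 461.
Trying r = 10: w² = 461 - 10² = 461 - 100 = 361
w = 19
Check: 10² + 19² = 100 + 361 = 461 ✓

461 = 10² + 19²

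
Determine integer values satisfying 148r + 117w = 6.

Step 1: Check solvability.
gcd(148, 117) = 1
Since 1 divides 6, solutions exist.

Step 2: Apply extended Euclidean algorithm to find gcd.
We find integers such that 148*x0 + 117*y0 = 1

Step 3: Scale the particular solution.
Multiply by 6/1 = 6:
r = 204, w = -258

Step 4: Verify.
148*(204) + 117*(-258) = 6 = 6 ✓

r = 204, w = -258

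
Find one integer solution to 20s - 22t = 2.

Step 1: Check solvability.
gcd(20, 22) = 2
Since 2 divides 2, solutions exist.

Step 2: Apply extended Euclidean algorithm to find gcd.
We find integers such that 20*x0 + 22*y0 = 2

Step 3: Scale the particular solution.
Multiply by 2/2 = 1:
s = -1, t = -1

Step 4: Verify.
20*(-1) - 22*(-1) = 2 = 2 ✓

s = -1, t = -1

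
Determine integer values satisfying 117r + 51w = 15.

Step 1: Check solvability.
gcd(117, 51) = 3
Since 3 divides 15, solutions exist.

Step 2: Apply extended Euclidean algorithm to find gcd.
We find integers such that 117*x0 + 51*y0 = 3

Step 3: Scale the particular solution.
Multiply by 15/3 = 5:
r = 35, w = -80

Step 4: Verify.
117*(35) + 51*(-80) = 15 = 15 ✓

r = 35, w = -80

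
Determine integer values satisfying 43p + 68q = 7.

Step 1: Check solvability.
gcd(43, 68) = 1
Since 1 divides 7, solutions exist.

Step 2: Apply extended Euclidean algorithm to find gcd.
We find integers such that 43*x0 + 68*y0 = 1

Step 3: Scale the particular solution.
Multiply by 7/1 = 7:
p = 133, q = -84

Step 4: Verify.
43*(133) + 68*(-84) = 7 = 7 ✓

p = 133, q = -84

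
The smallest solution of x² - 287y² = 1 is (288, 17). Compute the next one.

Solutions to x² - Dy² = 1 are generated by powers of (x₀ + y₀√D).
The next solution satisfies x₁ + y₁√287 = (x₀ + y₀√287)², giving:
x₁ = x₀² + 287y₀² = 288² + 287·17² = 82944 + 82943 = 165887
y₁ = 2x₀y₀ = 2·288·17 = 9792

Verify: 165887² - 287·9792² = 27518496769 - 27518496768 = 1 ✓

x = 165887, y = 9792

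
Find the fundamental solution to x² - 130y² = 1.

We seek the smallest positive integers (x, y) with x² - 130y² = 1, i.e., x² = 130y² + 1.
Try successive y values:
y = 1: x² = 130·1² + 1 = 131, not a perfect square
y = 2: x² = 130·2² + 1 = 521, not a perfect square
y = 3: x² = 130·3² + 1 = 1171, not a perfect square
... continuing the search (or via continued fractions) ...
y = 570: x² = 130·570² + 1 = 42237001, x = 6499 ✓

Verify: 6499² - 130·570² = 42237001 - 42237000 = 1 ✓

x = 6499, y = 570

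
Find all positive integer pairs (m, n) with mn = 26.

The positive divisors of 26 are: 1, 2, 13, 26.
Each divisor d gives the pair (d, 26/d):
(1, 26), (2, 13), (13, 2), (26, 1)

(1, 26), (2, 13), (13, 2), (26, 1)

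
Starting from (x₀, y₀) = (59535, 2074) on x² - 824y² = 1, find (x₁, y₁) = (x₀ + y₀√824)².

Solutions to x² - Dy² = 1 are generated by powers of (x₀ + y₀√D).
The next solution satisfies x₁ + y₁√824 = (x₀ + y₀√824)², giving:
x₁ = x₀² + 824y₀² = 59535² + 824·2074² = 3544416225 + 3544416224 = 7088832449
y₁ = 2x₀y₀ = 2·59535·2074 = 246951180

Verify: 7088832449² - 824·246951180² = 50251545489995337601 - 50251545489995337600 = 1 ✓

x = 7088832449, y = 246951180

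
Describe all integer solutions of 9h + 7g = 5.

Step 1: Compute gcd(9, 7) = 1.
Since 1 divides 5, solutions exist.

Step 2: Find a particular solution using extended Euclidean algorithm.
We get h₀ = -15, g₀ = 20.
Check: 9*-15 + 7*20 = 5 = 5 ✓

Step 3: Write the general solution.
h = -15 + (7/1)t = -15 + 7t
g = 20 - (9/1)t = 20 - 9t
for any integer t.

h = -15 + 7t, g = 20 - 9t for integer t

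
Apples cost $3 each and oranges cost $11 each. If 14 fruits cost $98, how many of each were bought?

Let a = apples, o = oranges.
a + o = 14
3a + 11o = 98
Substitute o = 14 - a:
3a + 11(14 - a) = 98
(3 - 11)a = 98 - 154
-8a = -56
a = 7, o = 14 - 7 = 7

Apples: 7, Oranges: 7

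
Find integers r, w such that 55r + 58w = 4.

Step 1: Check solvability.
gcd(55, 58) = 1
Since 1 divides 4, solutions exist.

Step 2: Apply extended Euclidean algorithm to find gcd.
We find integers such that 55*x0 + 58*y0 = 1

Step 3: Scale the particular solution.
Multiply by 4/1 = 4:
r = 76, w = -72

Step 4: Verify.
55*(76) + 58*(-72) = 4 = 4 ✓

r = 76, w = -72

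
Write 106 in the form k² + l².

We need to find integers k, l > 0 such that k² + l² = 106.
Trying k = 5: l² = 106 - 5² = 106 - 25 = 81
l = 9
Check: 5² + 9² = 25 + 81 = 106 ✓

106 = 5² + 9²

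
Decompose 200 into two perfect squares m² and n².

We need to find integers m, n > 0 such that m² + n² = 200.
Trying m = 2: n² = 200 - 2² = 200 - 4 = 196
n = 14
Check: 2² + 14² = 4 + 196 = 200 ✓

200 = 2² + 14²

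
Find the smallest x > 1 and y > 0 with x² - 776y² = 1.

We seek the smallest positive integers (x, y) with x² - 776y² = 1, i.e., x² = 776y² + 1.
Try successive y values:
y = 1: x² = 776·1² + 1 = 777, not a perfect square
y = 2: x² = 776·2² + 1 = 3105, not a perfect square
y = 3: x² = 776·3² + 1 = 6985, not a perfect square
... continuing the search (or via continued fractions) ...
y = 7: x² = 776·7² + 1 = 38025, x = 195 ✓

Verify: 195² - 776·7² = 38025 - 38024 = 1 ✓

x = 195, y = 7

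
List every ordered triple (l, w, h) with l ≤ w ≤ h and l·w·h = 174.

Iterate l from 1 to ⌊174^(1/3)⌋. For each l dividing 174, iterate w ≥ l with w dividing 174/l, and set h = 174/(l·w).
Triples found (5): (1×1×174), (1×2×87), (1×3×58), (1×6×29), (2×3×29)

(1×1×174), (1×2×87), (1×3×58), (1×6×29), (2×3×29)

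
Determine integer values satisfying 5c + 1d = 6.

Step 1: Check solvability.
gcd(5, 1) = 1
Since 1 divides 6, solutions exist.

Step 2: Apply extended Euclidean algorithm to find gcd.
We find integers such that 5*x0 + 1*y0 = 1

Step 3: Scale the particular solution.
Multiply by 6/1 = 6:
c = 0, d = 6

Step 4: Verify.
5*(0) + 1*(6) = 6 = 6 ✓

c = 0, d = 6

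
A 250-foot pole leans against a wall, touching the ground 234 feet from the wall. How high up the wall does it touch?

The ladder, wall, and ground form a right triangle with hypotenuse 250 and one leg 234.
By the Pythagorean theorem: h² = 250² - 234² = 62500 - 54756 = 7744
h = √7744 = 88 feet

88 feet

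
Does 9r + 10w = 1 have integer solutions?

Step 1: Compute gcd(9, 10).
gcd(9, 10) = 1

Step 2: Check divisibility.
Does 1 divide 1? 1 = 1 x 1, so yes.

By the theorem on linear Diophantine equations, 9r + 10w = 1 has integer solutions if and only if gcd(9, 10) divides 1. Since 1 | 1, solutions exist.

Yes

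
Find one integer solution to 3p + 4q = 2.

Step 1: Check solvability.
gcd(3, 4) = 1
Since 1 divides 2, solutions exist.

Step 2: Apply extended Euclidean algorithm to find gcd.
We find integers such that 3*x0 + 4*y0 = 1

Step 3: Scale the particular solution.
Multiply by 2/1 = 2:
p = -2, q = 2

Step 4: Verify.
3*(-2) + 4*(2) = 2 = 2 ✓

p = -2, q = 2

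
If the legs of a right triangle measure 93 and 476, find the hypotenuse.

c² = a² + b² = 93² + 476² = 8649 + 226576 = 235225
c = 485

485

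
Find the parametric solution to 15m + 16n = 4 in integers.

Step 1: Compute gcd(15, 16) = 1.
Since 1 divides 4, solutions exist.

Step 2: Find a particular solution using extended Euclidean algorithm.
We get m₀ = -4, n₀ = 4.
Check: 15*-4 + 16*4 = 4 = 4 ✓

Step 3: Write the general solution.
m = -4 + (16/1)t = -4 + 16t
n = 4 - (15/1)t = 4 - 15t
for any integer t.

m = -4 + 16t, n = 4 - 15t for integer t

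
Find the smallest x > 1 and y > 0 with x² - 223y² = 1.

We seek the smallest positive integers (x, y) with x² - 223y² = 1, i.e., x² = 223y² + 1.
Try successive y values:
y = 1: x² = 223·1² + 1 = 224, not a perfect square
y = 2: x² = 223·2² + 1 = 893, not a perfect square
y = 3: x² = 223·3² + 1 = 2008, not a perfect square
... continuing the search (or via continued fractions) ...
y = 15: x² = 223·15² + 1 = 50176, x = 224 ✓

Verify: 224² - 223·15² = 50176 - 50175 = 1 ✓

x = 224, y = 15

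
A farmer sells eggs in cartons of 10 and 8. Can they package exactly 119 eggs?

We need non-negative a, b with 10a + 8b = 119.
gcd(10, 8) = 2, and 2 does not divide 119.
No integer solutions exist.

No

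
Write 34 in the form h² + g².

We need to find integers h, g > 0 such that h² + g² = 34.
Trying h = 3: g² = 34 - 3² = 34 - 9 = 25
g = 5
Check: 3² + 5² = 9 + 25 = 34 ✓

34 = 3² + 5²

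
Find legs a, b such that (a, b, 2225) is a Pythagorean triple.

We need a² + b² = 2225² = 4950625.
Trying: 1015² + 1980² = 1030225 + 3920400 = 4950625 ✓

(1015, 1980, 2225)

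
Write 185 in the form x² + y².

We need to find integers x, y > 0 such that x² + y² = 185.
Trying x = 4: y² = 185 - 4² = 185 - 16 = 169
y = 13
Check: 4² + 13² = 16 + 169 = 185 ✓

185 = 4² + 13²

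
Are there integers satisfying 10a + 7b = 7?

Step 1: Compute gcd(10, 7).
gcd(10, 7) = 1

Step 2: Check divisibility.
Does 1 divide 7? 7 = 1 x 7, so yes.

By the theorem on linear Diophantine equations, 10a + 7b = 7 has integer solutions if and only if gcd(10, 7) divides 7. Since 1 | 7, solutions exist.

Yes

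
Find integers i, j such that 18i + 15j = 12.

Step 1: Check solvability.
gcd(18, 15) = 3
Since 3 divides 12, solutions exist.

Step 2: Apply extended Euclidean algorithm to find gcd.
We find integers such that 18*x0 + 15*y0 = 3

Step 3: Scale the particular solution.
Multiply by 12/3 = 4:
i = 4, j = -4

Step 4: Verify.
18*(4) + 15*(-4) = 12 = 12 ✓

i = 4, j = -4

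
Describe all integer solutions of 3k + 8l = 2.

Step 1: Compute gcd(3, 8) = 1.
Since 1 divides 2, solutions exist.

Step 2: Find a particular solution using extended Euclidean algorithm.
We get k₀ = 6, l₀ = -2.
Check: 3*6 + 8*-2 = 2 = 2 ✓

Step 3: Write the general solution.
k = 6 + (8/1)t = 6 + 8t
l = -2 - (3/1)t = -2 - 3t
for any integer t.

k = 6 + 8t, l = -2 - 3t for integer t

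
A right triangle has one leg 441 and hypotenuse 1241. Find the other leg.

b² = c² - a² = 1540081 - 194481 = 1345600
b = 1160

1160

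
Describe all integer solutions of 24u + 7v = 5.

Step 1: Compute gcd(24, 7) = 1.
Since 1 divides 5, solutions exist.

Step 2: Find a particular solution using extended Euclidean algorithm.
We get u₀ = -10, v₀ = 35.
Check: 24*-10 + 7*35 = 5 = 5 ✓

Step 3: Write the general solution.
u = -10 + (7/1)t = -10 + 7t
v = 35 - (24/1)t = 35 - 24t
for any integer t.

u = -10 + 7t, v = 35 - 24t for integer t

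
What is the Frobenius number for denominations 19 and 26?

For two coprime denominations a and b, the Frobenius number (largest value not representable as a non-negative combination) is ab - a - b.
Here gcd(19, 26) = 1, so they are coprime.
F(19, 26) = 19·26 - 19 - 26 = 494 - 45 = 449

449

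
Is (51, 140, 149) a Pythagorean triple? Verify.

Compute a² + b² = 51² + 140² = 2601 + 19600 = 22201
Compute c² = 149² = 22201
Since 22201 = 22201, confirmed.

Yes, it is a Pythagorean triple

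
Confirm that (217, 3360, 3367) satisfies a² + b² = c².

Compute a² + b² = 217² + 3360² = 47089 + 11289600 = 11336689
Compute c² = 3367² = 11336689
Since 11336689 = 11336689, confirmed.

Yes, it is a Pythagorean triple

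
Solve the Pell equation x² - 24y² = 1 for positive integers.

We seek the smallest positive integers (x, y) with x² - 24y² = 1, i.e., x² = 24y² + 1.
Try successive y values:
y = 1: x² = 24·1² + 1 = 25, x = 5 ✓

Verify: 5² - 24·1² = 25 - 24 = 1 ✓

x = 5, y = 1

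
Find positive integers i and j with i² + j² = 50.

We need to find integers i, j > 0 such that i² + j² = 50.
Trying i = 1: j² = 50 - 1² = 50 - 1 = 49
j = 7
Check: 1² + 7² = 1 + 49 = 50 ✓

50 = 1² + 7²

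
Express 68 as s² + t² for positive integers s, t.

We need to find integers s, t > 0 such that s² + t² = 68.
Trying s = 2: t² = 68 - 2² = 68 - 4 = 64
t = 8
Check: 2² + 8² = 4 + 64 = 68 ✓

68 = 2² + 8²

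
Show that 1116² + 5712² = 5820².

Compute a² + b² = 1116² + 5712² = 1245456 + 32626944 = 33872400
Compute c² = 5820² = 33872400
Since 33872400 = 33872400, confirmed.

Yes, it is a Pythagorean triple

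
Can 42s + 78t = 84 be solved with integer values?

Step 1: Compute gcd(42, 78).
gcd(42, 78) = 6

Step 2: Check divisibility.
Does 6 divide 84? 84 = 6 x 14, so yes.

By the theorem on linear Diophantine equations, 42s + 78t = 84 has integer solutions if and only if gcd(42, 78) divides 84. Since 6 | 84, solutions exist.

Yes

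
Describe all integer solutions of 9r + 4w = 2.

Step 1: Compute gcd(9, 4) = 1.
Since 1 divides 2, solutions exist.

Step 2: Find a particular solution using extended Euclidean algorithm.
We get r₀ = 2, w₀ = -4.
Check: 9*2 + 4*-4 = 2 = 2 ✓

Step 3: Write the general solution.
r = 2 + (4/1)t = 2 + 4t
w = -4 - (9/1)t = -4 - 9t
for any integer t.

r = 2 + 4t, w = -4 - 9t for integer t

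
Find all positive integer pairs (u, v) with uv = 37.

The positive divisors of 37 are: 1, 37.
Each divisor d gives the pair (d, 37/d):
(1, 37), (37, 1)

(1, 37), (37, 1)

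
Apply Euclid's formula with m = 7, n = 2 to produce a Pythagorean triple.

a = m² - n² = 7² - 2² = 49 - 4 = 45
b = 2mn = 2·7·2 = 28
c = m² + n² = 49 + 4 = 53
Verify: 45² + 28² = 2025 + 784 = 2809 = 53² ✓

(45, 28, 53)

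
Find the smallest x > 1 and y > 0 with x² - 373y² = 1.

We seek the smallest positive integers (x, y) with x² - 373y² = 1, i.e., x² = 373y² + 1.
Try successive y values:
y = 1: x² = 373·1² + 1 = 374, not a perfect square
y = 2: x² = 373·2² + 1 = 1493, not a perfect square
y = 3: x² = 373·3² + 1 = 3358, not a perfect square
... continuing the search (or via continued fractions) ...
y = 2712540: x² = 373·2712540² + 1 = 2744486722846801, x = 52387849 ✓

Verify: 52387849² - 373·2712540² = 2744486722846801 - 2744486722846800 = 1 ✓

x = 52387849, y = 2712540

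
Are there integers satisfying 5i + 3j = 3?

Step 1: Compute gcd(5, 3).
gcd(5, 3) = 1

Step 2: Check divisibility.
Does 1 divide 3? 3 = 1 x 3, so yes.

By the theorem on linear Diophantine equations, 5i + 3j = 3 has integer solutions if and only if gcd(5, 3) divides 3. Since 1 | 3, solutions exist.

Yes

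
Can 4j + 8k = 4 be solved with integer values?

Step 1: Compute gcd(4, 8).
gcd(4, 8) = 4

Step 2: Check divisibility.
Does 4 divide 4? 4 = 4 x 1, so yes.

By the theorem on linear Diophantine equations, 4j + 8k = 4 has integer solutions if and only if gcd(4, 8) divides 4. Since 4 | 4, solutions exist.

Yes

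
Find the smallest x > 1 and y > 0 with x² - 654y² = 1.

We seek the smallest positive integers (x, y) with x² - 654y² = 1, i.e., x² = 654y² + 1.
Try successive y values:
y = 1: x² = 654·1² + 1 = 655, not a perfect square
y = 2: x² = 654·2² + 1 = 2617, not a perfect square
y = 3: x² = 654·3² + 1 = 5887, not a perfect square
... continuing the search (or via continued fractions) ...
y = 348634: x² = 654·348634² + 1 = 79490865535225, x = 8915765 ✓

Verify: 8915765² - 654·348634² = 79490865535225 - 79490865535224 = 1 ✓

x = 8915765, y = 348634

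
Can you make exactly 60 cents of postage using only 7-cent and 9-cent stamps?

We need non-negative x, y with 7x + 9y = 60.
gcd(7, 9) = 1 divides 60, so integer solutions exist.
Search for a non-negative one: x = 6 gives 9y = 60 - 42 = 18, so y = 2.
Check: 7·6 + 9·2 = 60 ✓

Yes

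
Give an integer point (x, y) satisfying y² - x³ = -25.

Try small integer x values and check whether x³ - 25 is a perfect square.
x = 5: x³ - 25 = 5³ - 25 = 125 - 25 = 100
Is 100 a perfect square? 10² = 100 ✓
So (x, y) = (5, 10) is a solution.

x = 5, y = 10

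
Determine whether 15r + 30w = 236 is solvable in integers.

Step 1: Compute gcd(15, 30).
gcd(15, 30) = 15

Step 2: Check divisibility.
Does 15 divide 236? 236 = 15 x 15 + 11, so no.

By the theorem on linear Diophantine equations, 15r + 30w = 236 has integer solutions if and only if gcd(15, 30) divides 236. Since 15 does not divide 236, no solutions exist.

No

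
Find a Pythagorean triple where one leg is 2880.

We need the other leg and hypotenuse such that 2880² + x² = c².
Take x = 10608, c = 10992: 2880² + 10608² = 8294400 + 112529664 = 120824064 = 10992² ✓
Triple: (10608, 2880, 10992)

(10608, 2880, 10992)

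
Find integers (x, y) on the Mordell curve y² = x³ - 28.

Try small integer x values and check whether x³ - 28 is a perfect square.
x = 4: x³ - 28 = 4³ - 28 = 64 - 28 = 36
Is 36 a perfect square? 6² = 36 ✓
So (x, y) = (4, -6) is a solution.

x = 4, y = -6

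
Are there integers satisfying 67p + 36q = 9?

Step 1: Compute gcd(67, 36).
gcd(67, 36) = 1

Step 2: Check divisibility.
Does 1 divide 9? 9 = 1 x 9, so yes.

By the theorem on linear Diophantine equations, 67p + 36q = 9 has integer solutions if and only if gcd(67, 36) divides 9. Since 1 | 9, solutions exist.

Yes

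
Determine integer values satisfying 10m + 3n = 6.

Step 1: Check solvability.
gcd(10, 3) = 1
Since 1 divides 6, solutions exist.

Step 2: Apply extended Euclidean algorithm to find gcd.
We find integers such that 10*x0 + 3*y0 = 1

Step 3: Scale the particular solution.
Multiply by 6/1 = 6:
m = 6, n = -18

Step 4: Verify.
10*(6) + 3*(-18) = 6 = 6 ✓

m = 6, n = -18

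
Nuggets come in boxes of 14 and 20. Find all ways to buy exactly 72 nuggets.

We need non-negative integers (x, y) with 14x + 20y = 72.
For each x in 0..5, check if 72 - 14x is a non-negative multiple of 20.
No x yields an integer y ≥ 0.

No solution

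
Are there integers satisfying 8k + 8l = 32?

Step 1: Compute gcd(8, 8).
gcd(8, 8) = 8

Step 2: Check divisibility.
Does 8 divide 32? 32 = 8 x 4, so yes.

By the theorem on linear Diophantine equations, 8k + 8l = 32 has integer solutions if and only if gcd(8, 8) divides 32. Since 8 | 32, solutions exist.

Yes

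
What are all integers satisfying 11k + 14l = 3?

Step 1: Compute gcd(11, 14) = 1.
Since 1 divides 3, solutions exist.

Step 2: Find a particular solution using extended Euclidean algorithm.
We get k₀ = -15, l₀ = 12.
Check: 11*-15 + 14*12 = 3 = 3 ✓

Step 3: Write the general solution.
k = -15 + (14/1)t = -15 + 14t
l = 12 - (11/1)t = 12 - 11t
for any integer t.

k = -15 + 14t, l = 12 - 11t for integer t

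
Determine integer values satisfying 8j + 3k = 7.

Step 1: Check solvability.
gcd(8, 3) = 1
Since 1 divides 7, solutions exist.

Step 2: Apply extended Euclidean algorithm to find gcd.
We find integers such that 8*x0 + 3*y0 = 1

Step 3: Scale the particular solution.
Multiply by 7/1 = 7:
j = -7, k = 21

Step 4: Verify.
8*(-7) + 3*(21) = 7 = 7 ✓

j = -7, k = 21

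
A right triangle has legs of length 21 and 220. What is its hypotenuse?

c² = a² + b² = 21² + 220² = 441 + 48400 = 48841
c = 221

221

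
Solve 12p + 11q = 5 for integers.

Step 1: Check solvability.
gcd(12, 11) = 1
Since 1 divides 5, solutions exist.

Step 2: Apply extended Euclidean algorithm to find gcd.
We find integers such that 12*x0 + 11*y0 = 1

Step 3: Scale the particular solution.
Multiply by 5/1 = 5:
p = 5, q = -5

Step 4: Verify.
12*(5) + 11*(-5) = 5 = 5 ✓

p = 5, q = -5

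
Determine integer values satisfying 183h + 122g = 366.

Step 1: Check solvability.
gcd(183, 122) = 61
Since 61 divides 366, solutions exist.

Step 2: Apply extended Euclidean algorithm to find gcd.
We find integers such that 183*x0 + 122*y0 = 61

Step 3: Scale the particular solution.
Multiply by 366/61 = 6:
h = 6, g = -6

Step 4: Verify.
183*(6) + 122*(-6) = 366 = 366 ✓

h = 6, g = -6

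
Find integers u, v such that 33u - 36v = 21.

Step 1: Check solvability.
gcd(33, 36) = 3
Since 3 divides 21, solutions exist.

Step 2: Apply extended Euclidean algorithm to find gcd.
We find integers such that 33*x0 + 36*y0 = 3

Step 3: Scale the particular solution.
Multiply by 21/3 = 7:
u = -7, v = -7

Step 4: Verify.
33*(-7) - 36*(-7) = 21 = 21 ✓

u = -7, v = -7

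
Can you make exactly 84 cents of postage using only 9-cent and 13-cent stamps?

We need non-negative x, y with 9x + 13y = 84.
gcd(9, 13) = 1 divides 84, so integer solutions exist.
Search for a non-negative one: x = 5 gives 13y = 84 - 45 = 39, so y = 3.
Check: 9·5 + 13·3 = 84 ✓

Yes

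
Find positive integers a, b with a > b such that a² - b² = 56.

Factor: a² - b² = (a+b)(a-b) = 56.
We need two factors of 56 with the same parity.
Use a+b = 28 and a-b = 2 (product 28·2 = 56).
Adding: 2a = 30, so a = 15.
Subtracting: 2b = 26, so b = 13.
Check: 15² - 13² = 225 - 169 = 56 ✓

a = 15, b = 13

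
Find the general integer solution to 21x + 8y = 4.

Step 1: Compute gcd(21, 8) = 1.
Since 1 divides 4, solutions exist.

Step 2: Find a particular solution using extended Euclidean algorithm.
We get x₀ = -12, y₀ = 32.
Check: 21*-12 + 8*32 = 4 = 4 ✓

Step 3: Write the general solution.
x = -12 + (8/1)t = -12 + 8t
y = 32 - (21/1)t = 32 - 21t
for any integer t.

x = -12 + 8t, y = 32 - 21t for integer t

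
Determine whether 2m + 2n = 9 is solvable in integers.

Step 1: Compute gcd(2, 2).
gcd(2, 2) = 2

Step 2: Check divisibility.
Does 2 divide 9? 9 = 2 x 4 + 1, so no.

By the theorem on linear Diophantine equations, 2m + 2n = 9 has integer solutions if and only if gcd(2, 2) divides 9. Since 2 does not divide 9, no solutions exist.

No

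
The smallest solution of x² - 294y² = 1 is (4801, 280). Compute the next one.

Solutions to x² - Dy² = 1 are generated by powers of (x₀ + y₀√D).
The next solution satisfies x₁ + y₁√294 = (x₀ + y₀√294)², giving:
x₁ = x₀² + 294y₀² = 4801² + 294·280² = 23049601 + 23049600 = 46099201
y₁ = 2x₀y₀ = 2·4801·280 = 2688560

Verify: 46099201² - 294·2688560² = 2125136332838401 - 2125136332838400 = 1 ✓

x = 46099201, y = 2688560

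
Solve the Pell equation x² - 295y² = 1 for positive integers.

We seek the smallest positive integers (x, y) with x² - 295y² = 1, i.e., x² = 295y² + 1.
Try successive y values:
y = 1: x² = 295·1² + 1 = 296, not a perfect square
y = 2: x² = 295·2² + 1 = 1181, not a perfect square
y = 3: x² = 295·3² + 1 = 2656, not a perfect square
... continuing the search (or via continued fractions) ...
y = 117900: x² = 295·117900² + 1 = 4100620950001, x = 2024999 ✓

Verify: 2024999² - 295·117900² = 4100620950001 - 4100620950000 = 1 ✓

x = 2024999, y = 117900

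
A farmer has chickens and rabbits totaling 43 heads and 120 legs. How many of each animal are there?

Let c = chickens, r = rabbits.
Heads: c + r = 43
Legs: 2c + 4r = 120
From the first equation, c = 43 - r. Substitute:
2(43 - r) + 4r = 120
86 + 2r = 120
r = (120 - 86)/2 = 17
c = 43 - 17 = 26

Chickens: 26, Rabbits: 17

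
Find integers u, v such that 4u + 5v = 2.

Step 1: Check solvability.
gcd(4, 5) = 1
Since 1 divides 2, solutions exist.

Step 2: Apply extended Euclidean algorithm to find gcd.
We find integers such that 4*x0 + 5*y0 = 1

Step 3: Scale the particular solution.
Multiply by 2/1 = 2:
u = -2, v = 2

Step 4: Verify.
4*(-2) + 5*(2) = 2 = 2 ✓

u = -2, v = 2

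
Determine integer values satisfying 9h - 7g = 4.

Step 1: Check solvability.
gcd(9, 7) = 1
Since 1 divides 4, solutions exist.

Step 2: Apply extended Euclidean algorithm to find gcd.
We find integers such that 9*x0 + 7*y0 = 1

Step 3: Scale the particular solution.
Multiply by 4/1 = 4:
h = -12, g = -16

Step 4: Verify.
9*(-12) - 7*(-16) = 4 = 4 ✓

h = -12, g = -16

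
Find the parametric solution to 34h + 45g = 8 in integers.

Step 1: Compute gcd(34, 45) = 1.
Since 1 divides 8, solutions exist.

Step 2: Find a particular solution using extended Euclidean algorithm.
We get h₀ = 32, g₀ = -24.
Check: 34*32 + 45*-24 = 8 = 8 ✓

Step 3: Write the general solution.
h = 32 + (45/1)t = 32 + 45t
g = -24 - (34/1)t = -24 - 34t
for any integer t.

h = 32 + 45t, g = -24 - 34t for integer t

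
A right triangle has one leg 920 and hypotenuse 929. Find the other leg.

a² = c² - b² = 863041 - 846400 = 16641
a = 129

129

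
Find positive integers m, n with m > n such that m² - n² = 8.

Factor: m² - n² = (m+n)(m-n) = 8.
We need two factors of 8 with the same parity.
Use m+n = 4 and m-n = 2 (product 4·2 = 8).
Adding: 2m = 6, so m = 3.
Subtracting: 2n = 2, so n = 1.
Check: 3² - 1² = 9 - 1 = 8 ✓

m = 3, n = 1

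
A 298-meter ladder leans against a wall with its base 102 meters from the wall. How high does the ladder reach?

The ladder, wall, and ground form a right triangle with hypotenuse 298 and one leg 102.
By the Pythagorean theorem: h² = 298² - 102² = 88804 - 10404 = 78400
h = √78400 = 280 meters

280 meters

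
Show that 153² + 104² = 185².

Compute a² + b²:
153² + 104² = 23409 + 10816 = 34225
Compute c²:
185² = 34225
Since 34225 = 34225, it is a Pythagorean triple.

Yes, it is a Pythagorean triple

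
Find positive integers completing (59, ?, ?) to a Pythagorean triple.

We need the other leg and hypotenuse such that 59² + x² = c².
Take x = 1740, c = 1741: 59² + 1740² = 3481 + 3027600 = 3031081 = 1741² ✓
Triple: (59, 1740, 1741)

(59, 1740, 1741)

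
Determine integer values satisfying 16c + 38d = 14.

Step 1: Check solvability.
gcd(16, 38) = 2
Since 2 divides 14, solutions exist.

Step 2: Apply extended Euclidean algorithm to find gcd.
We find integers such that 16*x0 + 38*y0 = 2

Step 3: Scale the particular solution.
Multiply by 14/2 = 7:
c = -49, d = 21

Step 4: Verify.
16*(-49) + 38*(21) = 14 = 14 ✓

c = -49, d = 21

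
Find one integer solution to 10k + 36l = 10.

Step 1: Check solvability.
gcd(10, 36) = 2
Since 2 divides 10, solutions exist.

Step 2: Apply extended Euclidean algorithm to find gcd.
We find integers such that 10*x0 + 36*y0 = 2

Step 3: Scale the particular solution.
Multiply by 10/2 = 5:
k = -35, l = 10

Step 4: Verify.
10*(-35) + 36*(10) = 10 = 10 ✓

k = -35, l = 10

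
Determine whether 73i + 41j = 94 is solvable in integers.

Step 1: Compute gcd(73, 41).
gcd(73, 41) = 1

Step 2: Check divisibility.
Does 1 divide 94? 94 = 1 x 94, so yes.

By the theorem on linear Diophantine equations, 73i + 41j = 94 has integer solutions if and only if gcd(73, 41) divides 94. Since 1 | 94, solutions exist.

Yes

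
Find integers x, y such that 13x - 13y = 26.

Step 1: Check solvability.
gcd(13, 13) = 13
Since 13 divides 26, solutions exist.

Step 2: Apply extended Euclidean algorithm to find gcd.
We find integers such that 13*x0 + 13*y0 = 13

Step 3: Scale the particular solution.
Multiply by 26/13 = 2:
x = 0, y = -2

Step 4: Verify.
13*(0) - 13*(-2) = 26 = 26 ✓

x = 0, y = -2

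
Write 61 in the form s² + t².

We need to find integers s, t > 0 such that s² + t² = 61.
Trying s = 5: t² = 61 - 5² = 61 - 25 = 36
t = 6
Check: 5² + 6² = 25 + 36 = 61 ✓

61 = 5² + 6²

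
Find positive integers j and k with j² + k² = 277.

We need to find integers j, k > 0 such that j² + k² = 277.
Trying j = 9: k² = 277 - 9² = 277 - 81 = 196
k = 14
Check: 9² + 14² = 81 + 196 = 277 ✓

277 = 9² + 14²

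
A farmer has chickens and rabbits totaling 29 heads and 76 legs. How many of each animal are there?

Let c = chickens, r = rabbits.
Heads: c + r = 29
Legs: 2c + 4r = 76
From the first equation, c = 29 - r. Substitute:
2(29 - r) + 4r = 76
58 + 2r = 76
r = (76 - 58)/2 = 9
c = 29 - 9 = 20

Chickens: 20, Rabbits: 9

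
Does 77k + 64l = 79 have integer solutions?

Step 1: Compute gcd(77, 64).
gcd(77, 64) = 1

Step 2: Check divisibility.
Does 1 divide 79? 79 = 1 x 79, so yes.

By the theorem on linear Diophantine equations, 77k + 64l = 79 has integer solutions if and only if gcd(77, 64) divides 79. Since 1 | 79, solutions exist.

Yes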